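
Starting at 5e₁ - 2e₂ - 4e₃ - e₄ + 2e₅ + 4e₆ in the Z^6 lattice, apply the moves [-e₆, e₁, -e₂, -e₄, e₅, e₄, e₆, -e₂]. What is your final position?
(6, -4, -4, -1, 3, 4)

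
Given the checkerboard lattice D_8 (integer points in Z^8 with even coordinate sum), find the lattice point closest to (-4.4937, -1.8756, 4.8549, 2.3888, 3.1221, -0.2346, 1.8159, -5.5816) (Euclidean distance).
(-4, -2, 5, 2, 3, 0, 2, -6)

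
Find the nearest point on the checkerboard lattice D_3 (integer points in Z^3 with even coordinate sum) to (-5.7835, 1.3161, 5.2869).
(-6, 1, 5)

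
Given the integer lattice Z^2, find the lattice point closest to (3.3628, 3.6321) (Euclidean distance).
(3, 4)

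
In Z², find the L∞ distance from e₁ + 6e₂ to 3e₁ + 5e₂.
2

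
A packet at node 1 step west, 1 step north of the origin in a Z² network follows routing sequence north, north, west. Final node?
(-2, 3)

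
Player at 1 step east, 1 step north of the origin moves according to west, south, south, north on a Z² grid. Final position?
(0, 0)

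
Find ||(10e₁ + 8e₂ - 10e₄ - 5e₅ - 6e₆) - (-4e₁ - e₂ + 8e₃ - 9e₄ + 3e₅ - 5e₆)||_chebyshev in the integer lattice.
14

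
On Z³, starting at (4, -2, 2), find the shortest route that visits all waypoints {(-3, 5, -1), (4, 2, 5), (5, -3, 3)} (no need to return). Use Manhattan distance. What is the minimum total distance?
27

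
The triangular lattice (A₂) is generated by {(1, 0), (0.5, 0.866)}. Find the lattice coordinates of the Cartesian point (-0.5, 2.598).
-2b₁ + 3b₂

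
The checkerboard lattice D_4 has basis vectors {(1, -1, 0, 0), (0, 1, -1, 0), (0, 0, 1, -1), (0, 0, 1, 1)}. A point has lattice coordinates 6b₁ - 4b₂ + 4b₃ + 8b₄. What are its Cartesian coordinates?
(6, -10, 16, 4)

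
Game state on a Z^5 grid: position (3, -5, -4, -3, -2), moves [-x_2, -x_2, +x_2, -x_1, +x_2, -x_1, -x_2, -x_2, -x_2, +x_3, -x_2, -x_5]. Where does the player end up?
(1, -9, -3, -3, -3)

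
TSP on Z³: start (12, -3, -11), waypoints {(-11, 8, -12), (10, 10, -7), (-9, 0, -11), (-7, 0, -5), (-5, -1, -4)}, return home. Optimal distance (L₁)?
96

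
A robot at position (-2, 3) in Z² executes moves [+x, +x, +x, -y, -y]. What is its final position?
(1, 1)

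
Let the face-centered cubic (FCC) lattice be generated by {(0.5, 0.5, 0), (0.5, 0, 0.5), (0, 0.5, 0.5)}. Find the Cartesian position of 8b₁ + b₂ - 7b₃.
(4.5, 0.5, -3)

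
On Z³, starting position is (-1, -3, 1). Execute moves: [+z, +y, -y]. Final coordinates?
(-1, -3, 2)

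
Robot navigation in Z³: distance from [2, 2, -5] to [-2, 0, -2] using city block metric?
9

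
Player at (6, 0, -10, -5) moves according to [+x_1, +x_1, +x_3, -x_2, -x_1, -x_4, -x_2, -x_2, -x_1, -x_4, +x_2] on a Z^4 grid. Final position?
(6, -2, -9, -7)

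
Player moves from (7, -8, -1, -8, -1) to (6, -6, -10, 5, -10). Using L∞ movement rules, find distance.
13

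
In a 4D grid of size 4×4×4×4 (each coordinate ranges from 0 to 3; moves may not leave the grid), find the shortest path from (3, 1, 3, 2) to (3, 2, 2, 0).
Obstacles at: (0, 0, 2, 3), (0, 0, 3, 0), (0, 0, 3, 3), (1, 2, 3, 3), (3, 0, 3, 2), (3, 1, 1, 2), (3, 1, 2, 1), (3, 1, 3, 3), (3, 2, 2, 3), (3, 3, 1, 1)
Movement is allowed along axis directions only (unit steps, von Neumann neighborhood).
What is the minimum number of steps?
4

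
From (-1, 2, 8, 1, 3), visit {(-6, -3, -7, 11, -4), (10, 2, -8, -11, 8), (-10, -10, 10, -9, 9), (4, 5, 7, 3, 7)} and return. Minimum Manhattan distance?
210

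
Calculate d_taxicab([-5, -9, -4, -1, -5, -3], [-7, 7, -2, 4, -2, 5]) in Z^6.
36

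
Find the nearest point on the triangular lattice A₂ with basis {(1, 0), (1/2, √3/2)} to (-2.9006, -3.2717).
(-3, -3.464)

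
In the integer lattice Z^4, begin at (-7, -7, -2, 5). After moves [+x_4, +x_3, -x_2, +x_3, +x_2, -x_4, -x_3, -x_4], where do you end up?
(-7, -7, -1, 4)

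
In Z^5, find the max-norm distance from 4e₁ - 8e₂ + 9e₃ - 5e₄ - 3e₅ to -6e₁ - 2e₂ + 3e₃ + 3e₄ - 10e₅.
10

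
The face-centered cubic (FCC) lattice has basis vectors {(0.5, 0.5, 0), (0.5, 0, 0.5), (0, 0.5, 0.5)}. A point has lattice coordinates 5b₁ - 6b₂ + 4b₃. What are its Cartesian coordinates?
(-0.5, 4.5, -1)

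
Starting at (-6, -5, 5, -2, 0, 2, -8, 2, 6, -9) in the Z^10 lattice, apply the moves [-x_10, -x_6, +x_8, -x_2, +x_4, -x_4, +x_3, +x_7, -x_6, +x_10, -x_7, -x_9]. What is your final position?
(-6, -6, 6, -2, 0, 0, -8, 3, 5, -9)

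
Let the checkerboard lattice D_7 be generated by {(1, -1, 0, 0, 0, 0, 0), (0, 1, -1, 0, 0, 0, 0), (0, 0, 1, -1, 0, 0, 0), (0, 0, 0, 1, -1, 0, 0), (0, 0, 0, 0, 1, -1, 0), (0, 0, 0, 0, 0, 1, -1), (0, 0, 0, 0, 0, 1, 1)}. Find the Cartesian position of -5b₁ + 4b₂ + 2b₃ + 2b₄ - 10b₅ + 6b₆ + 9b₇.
(-5, 9, -2, 0, -12, 25, 3)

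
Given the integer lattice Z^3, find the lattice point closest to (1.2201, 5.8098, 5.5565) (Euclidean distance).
(1, 6, 6)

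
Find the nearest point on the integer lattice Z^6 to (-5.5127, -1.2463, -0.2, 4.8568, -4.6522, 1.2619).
(-6, -1, 0, 5, -5, 1)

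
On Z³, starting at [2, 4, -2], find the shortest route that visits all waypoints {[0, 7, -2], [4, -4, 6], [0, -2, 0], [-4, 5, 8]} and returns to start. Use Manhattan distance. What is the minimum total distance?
62
(one optimal route: (2, 4, -2) → (0, 7, -2) → (-4, 5, 8) → (4, -4, 6) → (0, -2, 0) → (2, 4, -2))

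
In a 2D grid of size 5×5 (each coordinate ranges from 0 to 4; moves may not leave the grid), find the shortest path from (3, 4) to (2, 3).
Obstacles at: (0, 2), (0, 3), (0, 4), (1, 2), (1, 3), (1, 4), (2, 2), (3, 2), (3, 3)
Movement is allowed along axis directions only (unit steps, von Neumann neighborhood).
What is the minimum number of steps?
2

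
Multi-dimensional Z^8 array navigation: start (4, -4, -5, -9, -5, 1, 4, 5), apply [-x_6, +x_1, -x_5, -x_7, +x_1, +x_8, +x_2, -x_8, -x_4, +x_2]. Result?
(6, -2, -5, -10, -6, 0, 3, 5)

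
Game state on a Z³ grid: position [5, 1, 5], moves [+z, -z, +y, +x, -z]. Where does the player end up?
(6, 2, 4)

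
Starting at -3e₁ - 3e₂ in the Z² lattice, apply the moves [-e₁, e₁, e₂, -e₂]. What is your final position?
(-3, -3)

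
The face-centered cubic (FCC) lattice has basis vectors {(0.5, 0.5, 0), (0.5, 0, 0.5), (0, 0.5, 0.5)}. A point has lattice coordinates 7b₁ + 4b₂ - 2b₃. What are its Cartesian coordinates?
(5.5, 2.5, 1)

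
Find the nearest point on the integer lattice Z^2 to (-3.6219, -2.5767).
(-4, -3)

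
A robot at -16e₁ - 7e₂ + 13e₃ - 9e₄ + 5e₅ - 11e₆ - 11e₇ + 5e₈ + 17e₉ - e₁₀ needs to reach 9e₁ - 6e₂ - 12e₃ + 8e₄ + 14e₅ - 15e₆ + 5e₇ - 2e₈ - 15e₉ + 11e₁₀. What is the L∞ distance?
32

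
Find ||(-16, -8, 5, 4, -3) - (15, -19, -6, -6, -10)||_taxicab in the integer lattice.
70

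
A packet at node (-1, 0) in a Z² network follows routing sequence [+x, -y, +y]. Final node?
(0, 0)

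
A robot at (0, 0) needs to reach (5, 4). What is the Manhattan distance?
9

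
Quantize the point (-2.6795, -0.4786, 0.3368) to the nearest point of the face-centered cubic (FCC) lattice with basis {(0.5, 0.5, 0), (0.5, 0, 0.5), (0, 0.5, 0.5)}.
(-3, -0.5, 0.5)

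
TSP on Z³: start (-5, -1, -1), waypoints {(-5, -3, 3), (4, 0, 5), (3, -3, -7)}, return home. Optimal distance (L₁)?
52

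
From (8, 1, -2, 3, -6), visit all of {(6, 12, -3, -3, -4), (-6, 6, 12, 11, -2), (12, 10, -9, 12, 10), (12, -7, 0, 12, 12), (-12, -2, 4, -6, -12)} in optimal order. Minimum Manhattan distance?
200
(one optimal route: (8, 1, -2, 3, -6) → (6, 12, -3, -3, -4) → (12, 10, -9, 12, 10) → (12, -7, 0, 12, 12) → (-6, 6, 12, 11, -2) → (-12, -2, 4, -6, -12))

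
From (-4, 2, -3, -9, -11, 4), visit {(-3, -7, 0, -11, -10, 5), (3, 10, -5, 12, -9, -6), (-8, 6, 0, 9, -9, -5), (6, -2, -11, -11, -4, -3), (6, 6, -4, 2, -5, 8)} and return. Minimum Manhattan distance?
196
(one optimal route: (-4, 2, -3, -9, -11, 4) → (-3, -7, 0, -11, -10, 5) → (6, -2, -11, -11, -4, -3) → (6, 6, -4, 2, -5, 8) → (3, 10, -5, 12, -9, -6) → (-8, 6, 0, 9, -9, -5) → (-4, 2, -3, -9, -11, 4))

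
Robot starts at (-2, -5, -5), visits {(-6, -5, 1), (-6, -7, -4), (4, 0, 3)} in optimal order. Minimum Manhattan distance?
31
(one optimal route: (-2, -5, -5) → (-6, -7, -4) → (-6, -5, 1) → (4, 0, 3))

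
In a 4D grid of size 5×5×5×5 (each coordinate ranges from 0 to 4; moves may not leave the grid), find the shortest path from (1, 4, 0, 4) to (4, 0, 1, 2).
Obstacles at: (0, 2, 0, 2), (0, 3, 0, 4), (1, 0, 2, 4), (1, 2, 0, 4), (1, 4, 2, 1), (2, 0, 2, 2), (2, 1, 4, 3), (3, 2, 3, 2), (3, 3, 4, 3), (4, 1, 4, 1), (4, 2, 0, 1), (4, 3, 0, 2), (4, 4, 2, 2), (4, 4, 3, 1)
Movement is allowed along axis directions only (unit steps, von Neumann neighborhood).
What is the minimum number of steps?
10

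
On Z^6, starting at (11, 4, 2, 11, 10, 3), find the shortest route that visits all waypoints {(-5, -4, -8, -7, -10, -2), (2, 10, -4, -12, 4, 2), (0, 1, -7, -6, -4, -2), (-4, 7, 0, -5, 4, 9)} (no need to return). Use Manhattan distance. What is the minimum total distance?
125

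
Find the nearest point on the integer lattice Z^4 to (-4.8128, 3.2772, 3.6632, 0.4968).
(-5, 3, 4, 0)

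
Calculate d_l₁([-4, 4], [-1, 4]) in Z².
3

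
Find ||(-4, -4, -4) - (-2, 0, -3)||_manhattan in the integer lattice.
7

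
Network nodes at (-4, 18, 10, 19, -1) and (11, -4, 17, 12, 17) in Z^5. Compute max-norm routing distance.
22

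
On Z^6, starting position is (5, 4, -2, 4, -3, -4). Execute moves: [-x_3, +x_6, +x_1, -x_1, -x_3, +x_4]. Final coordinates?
(5, 4, -4, 5, -3, -3)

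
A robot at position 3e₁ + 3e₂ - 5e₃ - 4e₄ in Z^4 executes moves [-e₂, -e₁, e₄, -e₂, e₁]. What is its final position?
(3, 1, -5, -3)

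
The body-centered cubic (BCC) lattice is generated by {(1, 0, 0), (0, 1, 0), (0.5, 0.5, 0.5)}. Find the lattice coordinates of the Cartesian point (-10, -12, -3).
-7b₁ - 9b₂ - 6b₃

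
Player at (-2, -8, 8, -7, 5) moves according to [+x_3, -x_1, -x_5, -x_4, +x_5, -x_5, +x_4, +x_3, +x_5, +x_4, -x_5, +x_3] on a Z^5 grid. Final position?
(-3, -8, 11, -6, 4)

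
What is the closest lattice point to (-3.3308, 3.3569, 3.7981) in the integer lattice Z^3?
(-3, 3, 4)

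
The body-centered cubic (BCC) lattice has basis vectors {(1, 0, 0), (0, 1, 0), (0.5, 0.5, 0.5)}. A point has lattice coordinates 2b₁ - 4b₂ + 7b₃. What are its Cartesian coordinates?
(5.5, -0.5, 3.5)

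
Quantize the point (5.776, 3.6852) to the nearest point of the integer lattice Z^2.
(6, 4)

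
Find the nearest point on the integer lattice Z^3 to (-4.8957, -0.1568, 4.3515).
(-5, 0, 4)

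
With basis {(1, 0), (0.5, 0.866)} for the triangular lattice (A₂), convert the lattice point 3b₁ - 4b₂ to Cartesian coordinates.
(1, -3.464)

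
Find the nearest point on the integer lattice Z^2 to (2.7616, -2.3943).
(3, -2)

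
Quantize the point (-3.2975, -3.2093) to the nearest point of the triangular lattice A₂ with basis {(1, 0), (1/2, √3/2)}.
(-3, -3.464)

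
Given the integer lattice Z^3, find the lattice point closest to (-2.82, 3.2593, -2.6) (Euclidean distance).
(-3, 3, -3)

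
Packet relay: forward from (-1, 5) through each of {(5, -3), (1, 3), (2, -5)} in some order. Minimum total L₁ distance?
18
(one optimal route: (-1, 5) → (1, 3) → (2, -5) → (5, -3))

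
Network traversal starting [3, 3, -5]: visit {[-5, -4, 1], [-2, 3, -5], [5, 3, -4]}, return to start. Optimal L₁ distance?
46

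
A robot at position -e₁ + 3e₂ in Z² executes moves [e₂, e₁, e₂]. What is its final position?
(0, 5)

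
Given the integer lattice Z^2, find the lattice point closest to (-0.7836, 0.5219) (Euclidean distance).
(-1, 1)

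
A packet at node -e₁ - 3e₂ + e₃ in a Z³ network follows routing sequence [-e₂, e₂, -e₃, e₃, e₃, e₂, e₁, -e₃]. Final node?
(0, -2, 1)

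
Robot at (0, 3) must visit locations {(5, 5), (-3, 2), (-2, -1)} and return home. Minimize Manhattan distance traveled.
28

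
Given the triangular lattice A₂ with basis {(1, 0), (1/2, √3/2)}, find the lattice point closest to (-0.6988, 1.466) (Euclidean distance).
(-1, 1.732)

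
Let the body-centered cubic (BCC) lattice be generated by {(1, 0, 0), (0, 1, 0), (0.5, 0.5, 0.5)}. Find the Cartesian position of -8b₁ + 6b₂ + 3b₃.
(-6.5, 7.5, 1.5)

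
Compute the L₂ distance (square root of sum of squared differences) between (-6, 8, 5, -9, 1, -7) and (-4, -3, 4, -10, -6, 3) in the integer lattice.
16.6132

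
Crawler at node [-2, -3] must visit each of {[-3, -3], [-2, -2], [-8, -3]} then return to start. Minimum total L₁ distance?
14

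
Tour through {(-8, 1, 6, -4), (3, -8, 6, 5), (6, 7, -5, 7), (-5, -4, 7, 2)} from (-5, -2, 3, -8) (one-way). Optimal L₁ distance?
75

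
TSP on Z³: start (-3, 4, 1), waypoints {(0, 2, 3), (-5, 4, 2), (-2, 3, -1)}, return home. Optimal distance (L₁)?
22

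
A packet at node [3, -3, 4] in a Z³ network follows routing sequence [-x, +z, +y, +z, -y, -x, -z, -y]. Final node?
(1, -4, 5)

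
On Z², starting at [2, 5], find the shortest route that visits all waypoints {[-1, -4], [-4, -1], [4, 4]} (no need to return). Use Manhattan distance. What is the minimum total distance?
22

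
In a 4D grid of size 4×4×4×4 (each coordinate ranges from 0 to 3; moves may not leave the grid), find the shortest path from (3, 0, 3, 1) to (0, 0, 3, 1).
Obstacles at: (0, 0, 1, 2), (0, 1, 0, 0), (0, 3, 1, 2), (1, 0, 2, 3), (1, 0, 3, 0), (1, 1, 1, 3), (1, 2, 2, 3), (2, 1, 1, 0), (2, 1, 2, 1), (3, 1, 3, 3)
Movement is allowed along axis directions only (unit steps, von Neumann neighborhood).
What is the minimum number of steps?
3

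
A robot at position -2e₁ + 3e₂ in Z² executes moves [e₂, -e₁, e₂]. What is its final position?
(-3, 5)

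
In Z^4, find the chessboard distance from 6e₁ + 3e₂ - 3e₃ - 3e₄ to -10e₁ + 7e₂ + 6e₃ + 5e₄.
16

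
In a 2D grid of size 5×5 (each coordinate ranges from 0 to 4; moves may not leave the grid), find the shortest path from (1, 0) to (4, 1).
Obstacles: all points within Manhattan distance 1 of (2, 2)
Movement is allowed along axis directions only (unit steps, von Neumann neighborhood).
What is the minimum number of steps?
4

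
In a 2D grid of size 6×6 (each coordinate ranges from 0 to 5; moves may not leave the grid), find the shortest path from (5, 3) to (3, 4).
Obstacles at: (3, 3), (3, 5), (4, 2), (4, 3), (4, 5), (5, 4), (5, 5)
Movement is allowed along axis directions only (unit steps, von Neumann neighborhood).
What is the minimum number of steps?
9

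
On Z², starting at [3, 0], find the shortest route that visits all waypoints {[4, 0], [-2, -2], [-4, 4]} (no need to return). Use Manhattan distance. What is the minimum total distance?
17
(one optimal route: (3, 0) → (4, 0) → (-2, -2) → (-4, 4))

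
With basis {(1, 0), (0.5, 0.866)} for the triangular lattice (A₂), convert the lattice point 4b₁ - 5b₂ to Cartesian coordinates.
(1.5, -4.33)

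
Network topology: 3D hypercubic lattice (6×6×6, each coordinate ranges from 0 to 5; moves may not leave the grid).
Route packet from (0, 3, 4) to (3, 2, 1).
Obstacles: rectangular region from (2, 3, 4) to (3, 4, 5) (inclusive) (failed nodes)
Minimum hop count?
7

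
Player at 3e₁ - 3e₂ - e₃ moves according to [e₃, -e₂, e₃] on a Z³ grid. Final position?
(3, -4, 1)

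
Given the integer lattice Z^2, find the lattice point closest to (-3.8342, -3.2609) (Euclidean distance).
(-4, -3)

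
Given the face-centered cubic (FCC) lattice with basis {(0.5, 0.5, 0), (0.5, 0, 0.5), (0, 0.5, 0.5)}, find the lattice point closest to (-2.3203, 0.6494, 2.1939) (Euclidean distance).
(-2.5, 0.5, 2)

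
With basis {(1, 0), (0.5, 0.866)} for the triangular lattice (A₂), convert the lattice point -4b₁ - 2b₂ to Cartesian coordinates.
(-5, -1.732)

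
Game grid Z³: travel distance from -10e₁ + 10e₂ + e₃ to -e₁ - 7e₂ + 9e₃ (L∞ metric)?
17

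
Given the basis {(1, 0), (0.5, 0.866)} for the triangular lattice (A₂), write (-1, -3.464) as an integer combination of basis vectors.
b₁ - 4b₂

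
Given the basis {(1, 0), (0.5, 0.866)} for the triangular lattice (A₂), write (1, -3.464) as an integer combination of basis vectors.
3b₁ - 4b₂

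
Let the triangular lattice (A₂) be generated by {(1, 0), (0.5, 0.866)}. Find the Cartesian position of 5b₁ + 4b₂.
(7, 3.464)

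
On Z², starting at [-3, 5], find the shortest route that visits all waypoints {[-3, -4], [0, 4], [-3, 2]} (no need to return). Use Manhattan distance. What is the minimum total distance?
15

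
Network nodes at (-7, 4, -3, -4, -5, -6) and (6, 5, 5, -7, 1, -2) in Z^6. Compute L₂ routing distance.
17.1756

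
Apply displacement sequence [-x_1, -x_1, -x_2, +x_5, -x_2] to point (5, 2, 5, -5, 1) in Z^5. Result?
(3, 0, 5, -5, 2)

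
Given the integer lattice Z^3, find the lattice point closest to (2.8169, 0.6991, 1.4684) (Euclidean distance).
(3, 1, 1)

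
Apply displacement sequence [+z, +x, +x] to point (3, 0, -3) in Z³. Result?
(5, 0, -2)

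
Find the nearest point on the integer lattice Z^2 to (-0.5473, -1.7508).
(-1, -2)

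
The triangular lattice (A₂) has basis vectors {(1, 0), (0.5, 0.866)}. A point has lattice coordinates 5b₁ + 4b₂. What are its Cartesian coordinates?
(7, 3.464)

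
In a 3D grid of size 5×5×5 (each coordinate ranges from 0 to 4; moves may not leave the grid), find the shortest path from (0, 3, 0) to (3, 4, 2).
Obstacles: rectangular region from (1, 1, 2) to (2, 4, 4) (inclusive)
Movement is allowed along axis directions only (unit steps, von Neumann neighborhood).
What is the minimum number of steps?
6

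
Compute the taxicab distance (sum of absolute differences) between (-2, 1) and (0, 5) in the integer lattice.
6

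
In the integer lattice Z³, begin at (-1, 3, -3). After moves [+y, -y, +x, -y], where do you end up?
(0, 2, -3)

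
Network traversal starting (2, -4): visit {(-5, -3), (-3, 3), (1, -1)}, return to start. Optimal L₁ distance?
28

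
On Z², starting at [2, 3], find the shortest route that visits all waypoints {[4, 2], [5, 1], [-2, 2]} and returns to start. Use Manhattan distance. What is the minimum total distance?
18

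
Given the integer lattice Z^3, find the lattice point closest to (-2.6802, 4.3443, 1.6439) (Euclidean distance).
(-3, 4, 2)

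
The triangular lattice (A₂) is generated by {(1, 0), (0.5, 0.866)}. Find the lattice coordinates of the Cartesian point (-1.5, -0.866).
-b₁ - b₂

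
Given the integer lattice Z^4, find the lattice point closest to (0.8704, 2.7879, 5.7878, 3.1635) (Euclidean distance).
(1, 3, 6, 3)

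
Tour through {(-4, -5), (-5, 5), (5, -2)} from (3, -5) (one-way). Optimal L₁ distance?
28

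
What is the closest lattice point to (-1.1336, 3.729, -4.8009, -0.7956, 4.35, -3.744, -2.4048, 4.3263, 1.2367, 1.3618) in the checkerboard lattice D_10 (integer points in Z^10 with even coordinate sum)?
(-1, 4, -5, -1, 4, -4, -3, 4, 1, 1)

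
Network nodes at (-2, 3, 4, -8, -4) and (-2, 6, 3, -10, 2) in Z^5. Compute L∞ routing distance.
6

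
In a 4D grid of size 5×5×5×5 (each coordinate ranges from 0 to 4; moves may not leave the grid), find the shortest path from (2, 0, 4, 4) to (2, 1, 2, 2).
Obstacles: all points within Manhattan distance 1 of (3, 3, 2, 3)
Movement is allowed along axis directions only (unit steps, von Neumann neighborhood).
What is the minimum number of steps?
5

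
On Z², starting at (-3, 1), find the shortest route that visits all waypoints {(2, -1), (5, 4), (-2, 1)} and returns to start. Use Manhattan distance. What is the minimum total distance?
26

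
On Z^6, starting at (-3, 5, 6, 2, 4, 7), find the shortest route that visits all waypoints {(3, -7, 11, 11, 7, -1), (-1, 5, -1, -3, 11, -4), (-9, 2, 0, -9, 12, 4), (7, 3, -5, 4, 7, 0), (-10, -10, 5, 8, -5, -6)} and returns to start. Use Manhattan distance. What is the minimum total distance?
224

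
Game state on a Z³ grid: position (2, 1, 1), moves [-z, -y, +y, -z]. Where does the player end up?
(2, 1, -1)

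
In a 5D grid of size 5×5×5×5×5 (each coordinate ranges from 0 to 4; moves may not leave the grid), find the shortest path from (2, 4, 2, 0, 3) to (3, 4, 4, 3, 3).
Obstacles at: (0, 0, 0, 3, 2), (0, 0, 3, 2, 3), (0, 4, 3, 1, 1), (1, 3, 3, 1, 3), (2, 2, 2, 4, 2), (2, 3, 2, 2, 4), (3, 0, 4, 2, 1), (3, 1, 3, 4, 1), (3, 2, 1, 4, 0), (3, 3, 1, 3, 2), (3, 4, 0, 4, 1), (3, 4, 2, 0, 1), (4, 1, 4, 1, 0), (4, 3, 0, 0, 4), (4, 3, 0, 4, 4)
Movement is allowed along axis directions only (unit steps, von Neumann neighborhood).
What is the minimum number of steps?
6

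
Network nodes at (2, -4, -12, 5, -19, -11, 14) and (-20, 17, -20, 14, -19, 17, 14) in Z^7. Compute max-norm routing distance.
28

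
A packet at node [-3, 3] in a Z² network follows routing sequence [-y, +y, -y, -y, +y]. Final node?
(-3, 2)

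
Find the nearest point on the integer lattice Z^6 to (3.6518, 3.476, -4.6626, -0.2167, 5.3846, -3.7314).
(4, 3, -5, 0, 5, -4)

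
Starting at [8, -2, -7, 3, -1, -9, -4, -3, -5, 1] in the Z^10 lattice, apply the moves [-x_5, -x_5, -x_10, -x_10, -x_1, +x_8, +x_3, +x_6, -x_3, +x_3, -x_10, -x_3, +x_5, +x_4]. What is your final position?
(7, -2, -7, 4, -2, -8, -4, -2, -5, -2)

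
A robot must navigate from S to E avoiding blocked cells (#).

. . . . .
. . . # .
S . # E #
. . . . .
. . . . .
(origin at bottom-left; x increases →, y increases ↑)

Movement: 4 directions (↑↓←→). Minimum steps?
5
(one shortest path: (0, 2) → (1, 2) → (1, 1) → (2, 1) → (3, 1) → (3, 2))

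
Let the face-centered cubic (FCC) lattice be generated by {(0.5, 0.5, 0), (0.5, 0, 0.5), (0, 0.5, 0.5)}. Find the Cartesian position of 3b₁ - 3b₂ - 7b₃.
(0, -2, -5)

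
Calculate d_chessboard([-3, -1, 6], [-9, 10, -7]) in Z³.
13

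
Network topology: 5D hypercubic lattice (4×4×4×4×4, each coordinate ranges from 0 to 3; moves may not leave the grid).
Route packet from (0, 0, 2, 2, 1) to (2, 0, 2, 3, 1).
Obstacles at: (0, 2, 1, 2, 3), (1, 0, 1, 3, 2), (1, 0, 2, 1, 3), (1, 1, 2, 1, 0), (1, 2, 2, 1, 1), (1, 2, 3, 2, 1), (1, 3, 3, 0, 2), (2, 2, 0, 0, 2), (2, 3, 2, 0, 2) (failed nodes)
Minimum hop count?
3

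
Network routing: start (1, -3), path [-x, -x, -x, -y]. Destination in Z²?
(-2, -4)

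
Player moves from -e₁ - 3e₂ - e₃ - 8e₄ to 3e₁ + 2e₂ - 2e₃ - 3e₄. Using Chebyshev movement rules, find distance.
5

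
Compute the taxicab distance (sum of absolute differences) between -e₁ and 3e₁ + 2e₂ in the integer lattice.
6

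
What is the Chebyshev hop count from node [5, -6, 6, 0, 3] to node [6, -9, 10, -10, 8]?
10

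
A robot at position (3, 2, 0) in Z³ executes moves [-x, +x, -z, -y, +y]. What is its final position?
(3, 2, -1)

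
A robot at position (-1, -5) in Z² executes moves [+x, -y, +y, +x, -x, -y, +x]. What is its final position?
(1, -6)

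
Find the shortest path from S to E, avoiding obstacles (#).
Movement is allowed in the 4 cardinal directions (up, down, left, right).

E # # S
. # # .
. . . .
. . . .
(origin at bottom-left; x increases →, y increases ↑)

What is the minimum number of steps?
7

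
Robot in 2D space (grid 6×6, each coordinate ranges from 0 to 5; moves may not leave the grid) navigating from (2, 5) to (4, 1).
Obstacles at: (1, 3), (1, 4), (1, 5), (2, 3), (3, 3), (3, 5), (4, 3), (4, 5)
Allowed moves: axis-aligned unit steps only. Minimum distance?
8
(one shortest path: (2, 5) → (2, 4) → (3, 4) → (4, 4) → (5, 4) → (5, 3) → (5, 2) → (4, 2) → (4, 1))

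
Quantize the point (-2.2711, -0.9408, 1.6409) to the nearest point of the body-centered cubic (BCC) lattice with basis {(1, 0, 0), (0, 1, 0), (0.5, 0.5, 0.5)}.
(-2, -1, 2)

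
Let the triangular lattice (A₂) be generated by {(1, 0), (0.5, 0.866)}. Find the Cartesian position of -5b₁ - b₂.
(-5.5, -0.866)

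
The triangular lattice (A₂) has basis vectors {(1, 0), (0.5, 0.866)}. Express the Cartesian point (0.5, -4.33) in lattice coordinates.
3b₁ - 5b₂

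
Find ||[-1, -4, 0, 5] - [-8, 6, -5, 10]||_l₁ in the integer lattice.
27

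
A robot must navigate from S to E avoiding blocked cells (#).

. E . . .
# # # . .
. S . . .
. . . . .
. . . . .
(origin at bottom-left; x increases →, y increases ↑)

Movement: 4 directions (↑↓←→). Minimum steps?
6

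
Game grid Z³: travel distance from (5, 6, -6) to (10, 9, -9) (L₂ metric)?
6.55744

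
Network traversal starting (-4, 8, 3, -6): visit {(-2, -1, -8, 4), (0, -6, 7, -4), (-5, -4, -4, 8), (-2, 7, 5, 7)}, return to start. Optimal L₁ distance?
110
(one optimal route: (-4, 8, 3, -6) → (0, -6, 7, -4) → (-2, -1, -8, 4) → (-5, -4, -4, 8) → (-2, 7, 5, 7) → (-4, 8, 3, -6))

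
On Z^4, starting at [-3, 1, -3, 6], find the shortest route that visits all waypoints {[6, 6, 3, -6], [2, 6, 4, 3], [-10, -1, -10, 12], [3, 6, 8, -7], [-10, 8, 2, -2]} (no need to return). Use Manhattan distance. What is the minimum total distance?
101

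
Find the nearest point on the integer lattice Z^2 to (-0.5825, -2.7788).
(-1, -3)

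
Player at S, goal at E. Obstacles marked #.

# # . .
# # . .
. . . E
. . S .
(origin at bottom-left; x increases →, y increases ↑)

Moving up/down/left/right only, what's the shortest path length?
2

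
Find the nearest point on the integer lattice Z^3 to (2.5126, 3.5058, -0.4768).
(3, 4, 0)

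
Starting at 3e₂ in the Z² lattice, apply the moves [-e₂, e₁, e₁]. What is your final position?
(2, 2)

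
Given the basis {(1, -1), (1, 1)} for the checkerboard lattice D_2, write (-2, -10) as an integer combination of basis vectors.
4b₁ - 6b₂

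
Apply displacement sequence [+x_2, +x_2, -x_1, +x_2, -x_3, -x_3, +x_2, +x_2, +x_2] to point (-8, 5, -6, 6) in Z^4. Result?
(-9, 11, -8, 6)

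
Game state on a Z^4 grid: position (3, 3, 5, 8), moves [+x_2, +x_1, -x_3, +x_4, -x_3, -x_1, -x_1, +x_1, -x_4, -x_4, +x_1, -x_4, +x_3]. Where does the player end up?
(4, 4, 4, 6)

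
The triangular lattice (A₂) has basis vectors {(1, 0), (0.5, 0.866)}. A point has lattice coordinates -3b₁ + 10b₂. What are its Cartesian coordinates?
(2, 8.66)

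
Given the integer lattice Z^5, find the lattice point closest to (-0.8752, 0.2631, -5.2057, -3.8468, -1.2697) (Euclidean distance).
(-1, 0, -5, -4, -1)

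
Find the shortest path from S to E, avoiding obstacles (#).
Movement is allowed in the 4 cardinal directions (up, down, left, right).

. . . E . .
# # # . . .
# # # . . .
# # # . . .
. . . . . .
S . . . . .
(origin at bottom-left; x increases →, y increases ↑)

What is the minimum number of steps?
8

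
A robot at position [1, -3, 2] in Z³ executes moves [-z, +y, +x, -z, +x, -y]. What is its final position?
(3, -3, 0)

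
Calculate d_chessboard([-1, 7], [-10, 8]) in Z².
9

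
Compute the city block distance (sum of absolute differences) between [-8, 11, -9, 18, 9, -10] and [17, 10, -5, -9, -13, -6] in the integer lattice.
83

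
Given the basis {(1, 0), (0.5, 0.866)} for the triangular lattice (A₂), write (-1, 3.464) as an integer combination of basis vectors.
-3b₁ + 4b₂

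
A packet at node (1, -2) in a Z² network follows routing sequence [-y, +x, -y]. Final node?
(2, -4)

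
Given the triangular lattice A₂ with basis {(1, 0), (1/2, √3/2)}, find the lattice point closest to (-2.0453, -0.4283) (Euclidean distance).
(-2, 0)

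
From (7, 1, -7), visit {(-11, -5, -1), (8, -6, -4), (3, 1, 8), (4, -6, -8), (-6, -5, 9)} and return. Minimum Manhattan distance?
92
(one optimal route: (7, 1, -7) → (8, -6, -4) → (4, -6, -8) → (-11, -5, -1) → (-6, -5, 9) → (3, 1, 8) → (7, 1, -7))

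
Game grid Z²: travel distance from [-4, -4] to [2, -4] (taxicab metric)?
6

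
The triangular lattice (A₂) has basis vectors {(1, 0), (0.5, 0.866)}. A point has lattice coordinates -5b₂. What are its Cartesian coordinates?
(-2.5, -4.33)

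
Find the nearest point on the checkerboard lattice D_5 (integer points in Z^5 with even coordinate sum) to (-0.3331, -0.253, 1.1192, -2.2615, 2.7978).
(0, 0, 1, -2, 3)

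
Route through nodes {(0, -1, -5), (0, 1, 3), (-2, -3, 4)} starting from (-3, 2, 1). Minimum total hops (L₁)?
26
(one optimal route: (-3, 2, 1) → (0, 1, 3) → (-2, -3, 4) → (0, -1, -5))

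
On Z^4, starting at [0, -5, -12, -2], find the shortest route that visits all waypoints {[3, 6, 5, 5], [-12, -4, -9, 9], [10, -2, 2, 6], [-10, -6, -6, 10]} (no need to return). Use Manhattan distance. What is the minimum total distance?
90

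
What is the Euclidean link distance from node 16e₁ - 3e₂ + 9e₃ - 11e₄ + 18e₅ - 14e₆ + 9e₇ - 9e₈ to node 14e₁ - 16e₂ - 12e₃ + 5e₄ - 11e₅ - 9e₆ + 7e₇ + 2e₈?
43.1393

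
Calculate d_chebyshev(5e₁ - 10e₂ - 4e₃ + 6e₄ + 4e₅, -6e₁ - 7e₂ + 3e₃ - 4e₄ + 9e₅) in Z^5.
11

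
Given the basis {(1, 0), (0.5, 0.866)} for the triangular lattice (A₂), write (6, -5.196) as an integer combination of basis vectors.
9b₁ - 6b₂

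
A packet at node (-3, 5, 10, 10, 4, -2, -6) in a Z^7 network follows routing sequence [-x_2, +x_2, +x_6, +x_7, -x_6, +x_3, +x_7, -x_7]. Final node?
(-3, 5, 11, 10, 4, -2, -5)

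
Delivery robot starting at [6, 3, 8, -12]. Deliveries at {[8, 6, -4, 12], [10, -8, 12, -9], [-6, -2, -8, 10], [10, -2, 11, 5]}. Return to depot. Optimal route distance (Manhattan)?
152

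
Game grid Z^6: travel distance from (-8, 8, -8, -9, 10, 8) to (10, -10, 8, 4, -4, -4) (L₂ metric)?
37.5899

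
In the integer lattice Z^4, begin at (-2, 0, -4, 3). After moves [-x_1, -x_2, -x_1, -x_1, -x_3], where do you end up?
(-5, -1, -5, 3)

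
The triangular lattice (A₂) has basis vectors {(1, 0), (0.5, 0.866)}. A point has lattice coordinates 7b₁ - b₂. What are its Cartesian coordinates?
(6.5, -0.866)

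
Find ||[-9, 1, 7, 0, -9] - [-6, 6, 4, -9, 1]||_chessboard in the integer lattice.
10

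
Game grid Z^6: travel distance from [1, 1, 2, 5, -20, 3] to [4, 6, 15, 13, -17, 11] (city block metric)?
40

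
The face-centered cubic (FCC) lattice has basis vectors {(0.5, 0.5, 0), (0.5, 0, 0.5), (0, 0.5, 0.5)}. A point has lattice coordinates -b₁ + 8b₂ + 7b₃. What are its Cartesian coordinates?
(3.5, 3, 7.5)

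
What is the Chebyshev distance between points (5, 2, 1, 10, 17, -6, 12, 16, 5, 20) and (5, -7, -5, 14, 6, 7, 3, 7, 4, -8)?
28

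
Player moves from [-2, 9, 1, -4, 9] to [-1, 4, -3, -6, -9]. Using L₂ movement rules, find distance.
19.2354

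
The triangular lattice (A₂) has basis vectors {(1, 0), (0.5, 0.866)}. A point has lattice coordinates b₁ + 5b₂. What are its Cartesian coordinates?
(3.5, 4.33)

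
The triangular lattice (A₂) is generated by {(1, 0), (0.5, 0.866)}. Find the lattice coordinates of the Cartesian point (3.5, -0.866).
4b₁ - b₂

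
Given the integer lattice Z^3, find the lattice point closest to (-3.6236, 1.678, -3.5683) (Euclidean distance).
(-4, 2, -4)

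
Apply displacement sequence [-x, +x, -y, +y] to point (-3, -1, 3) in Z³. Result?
(-3, -1, 3)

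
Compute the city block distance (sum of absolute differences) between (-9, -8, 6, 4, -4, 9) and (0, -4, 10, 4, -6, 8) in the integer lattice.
20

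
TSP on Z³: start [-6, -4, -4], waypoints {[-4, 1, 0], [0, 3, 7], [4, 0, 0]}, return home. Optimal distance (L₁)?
56
(one optimal route: (-6, -4, -4) → (-4, 1, 0) → (0, 3, 7) → (4, 0, 0) → (-6, -4, -4))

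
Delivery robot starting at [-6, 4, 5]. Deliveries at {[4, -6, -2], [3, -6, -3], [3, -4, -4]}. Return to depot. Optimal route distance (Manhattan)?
58
(one optimal route: (-6, 4, 5) → (4, -6, -2) → (3, -6, -3) → (3, -4, -4) → (-6, 4, 5))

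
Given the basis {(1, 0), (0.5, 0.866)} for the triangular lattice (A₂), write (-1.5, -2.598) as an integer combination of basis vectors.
-3b₂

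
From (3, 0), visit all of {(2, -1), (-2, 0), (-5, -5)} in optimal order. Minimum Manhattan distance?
15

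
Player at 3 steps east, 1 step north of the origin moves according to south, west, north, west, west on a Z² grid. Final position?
(0, 1)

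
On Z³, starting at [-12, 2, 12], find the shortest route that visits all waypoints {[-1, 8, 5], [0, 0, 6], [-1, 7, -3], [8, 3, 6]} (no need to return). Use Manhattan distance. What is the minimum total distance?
55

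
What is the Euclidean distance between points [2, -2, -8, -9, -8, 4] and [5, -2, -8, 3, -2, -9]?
18.9209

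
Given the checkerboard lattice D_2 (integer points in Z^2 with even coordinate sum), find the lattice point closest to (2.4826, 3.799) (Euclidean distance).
(2, 4)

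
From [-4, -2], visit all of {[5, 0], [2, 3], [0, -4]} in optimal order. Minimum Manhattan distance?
21
(one optimal route: (-4, -2) → (0, -4) → (5, 0) → (2, 3))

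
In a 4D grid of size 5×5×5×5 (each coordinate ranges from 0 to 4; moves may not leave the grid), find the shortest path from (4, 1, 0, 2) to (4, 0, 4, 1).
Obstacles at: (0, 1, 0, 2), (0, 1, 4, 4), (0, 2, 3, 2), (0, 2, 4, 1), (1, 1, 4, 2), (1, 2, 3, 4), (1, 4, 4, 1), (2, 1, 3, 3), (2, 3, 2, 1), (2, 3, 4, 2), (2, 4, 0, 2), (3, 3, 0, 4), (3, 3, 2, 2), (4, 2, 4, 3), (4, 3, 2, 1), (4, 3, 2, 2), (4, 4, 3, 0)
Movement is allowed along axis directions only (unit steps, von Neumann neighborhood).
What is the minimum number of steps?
6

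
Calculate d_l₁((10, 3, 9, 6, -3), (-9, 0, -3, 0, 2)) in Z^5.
45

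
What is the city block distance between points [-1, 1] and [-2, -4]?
6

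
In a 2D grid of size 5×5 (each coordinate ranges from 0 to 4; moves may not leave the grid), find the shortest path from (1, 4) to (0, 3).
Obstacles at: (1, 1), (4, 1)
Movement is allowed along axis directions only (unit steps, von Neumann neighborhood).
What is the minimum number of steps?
2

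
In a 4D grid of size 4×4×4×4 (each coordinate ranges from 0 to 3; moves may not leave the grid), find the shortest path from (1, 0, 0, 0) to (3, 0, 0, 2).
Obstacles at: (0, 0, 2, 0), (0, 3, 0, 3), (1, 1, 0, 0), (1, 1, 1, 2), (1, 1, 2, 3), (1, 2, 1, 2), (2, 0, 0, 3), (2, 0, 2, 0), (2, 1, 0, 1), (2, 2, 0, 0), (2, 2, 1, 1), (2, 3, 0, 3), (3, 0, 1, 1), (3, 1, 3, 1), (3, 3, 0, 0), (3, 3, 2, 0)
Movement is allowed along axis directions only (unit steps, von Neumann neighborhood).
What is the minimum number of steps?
4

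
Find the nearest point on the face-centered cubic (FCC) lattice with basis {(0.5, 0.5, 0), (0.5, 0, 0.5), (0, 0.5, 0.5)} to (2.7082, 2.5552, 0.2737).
(2.5, 2.5, 0)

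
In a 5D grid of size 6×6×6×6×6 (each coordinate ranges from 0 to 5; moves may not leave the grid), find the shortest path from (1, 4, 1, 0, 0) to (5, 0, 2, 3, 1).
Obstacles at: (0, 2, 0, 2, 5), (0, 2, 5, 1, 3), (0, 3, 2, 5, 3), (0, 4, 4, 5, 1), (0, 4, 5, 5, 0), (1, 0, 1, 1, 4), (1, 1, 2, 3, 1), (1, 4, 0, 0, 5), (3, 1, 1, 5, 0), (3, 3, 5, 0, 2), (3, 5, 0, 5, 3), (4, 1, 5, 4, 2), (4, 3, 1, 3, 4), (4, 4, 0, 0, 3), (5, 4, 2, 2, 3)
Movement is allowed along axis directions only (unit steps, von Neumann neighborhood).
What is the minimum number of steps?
13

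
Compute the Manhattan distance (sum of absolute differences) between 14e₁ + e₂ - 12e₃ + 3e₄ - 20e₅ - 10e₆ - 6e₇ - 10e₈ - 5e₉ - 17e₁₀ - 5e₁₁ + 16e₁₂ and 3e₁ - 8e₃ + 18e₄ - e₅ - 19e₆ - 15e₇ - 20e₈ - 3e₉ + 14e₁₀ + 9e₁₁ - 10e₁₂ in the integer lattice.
151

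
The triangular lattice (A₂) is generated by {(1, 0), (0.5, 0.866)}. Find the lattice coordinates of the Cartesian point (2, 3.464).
4b₂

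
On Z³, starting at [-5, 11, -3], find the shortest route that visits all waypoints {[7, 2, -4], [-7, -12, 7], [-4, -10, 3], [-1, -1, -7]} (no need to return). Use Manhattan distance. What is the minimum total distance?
67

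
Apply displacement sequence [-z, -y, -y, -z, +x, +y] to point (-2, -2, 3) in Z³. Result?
(-1, -3, 1)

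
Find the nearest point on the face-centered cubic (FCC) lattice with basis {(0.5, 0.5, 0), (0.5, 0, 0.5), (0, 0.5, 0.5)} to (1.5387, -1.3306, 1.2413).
(1.5, -1.5, 1)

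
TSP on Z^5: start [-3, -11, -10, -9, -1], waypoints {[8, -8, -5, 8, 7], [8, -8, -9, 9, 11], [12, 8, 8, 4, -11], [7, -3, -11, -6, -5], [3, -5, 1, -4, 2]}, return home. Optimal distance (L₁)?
210
(one optimal route: (-3, -11, -10, -9, -1) → (7, -3, -11, -6, -5) → (8, -8, -9, 9, 11) → (8, -8, -5, 8, 7) → (12, 8, 8, 4, -11) → (3, -5, 1, -4, 2) → (-3, -11, -10, -9, -1))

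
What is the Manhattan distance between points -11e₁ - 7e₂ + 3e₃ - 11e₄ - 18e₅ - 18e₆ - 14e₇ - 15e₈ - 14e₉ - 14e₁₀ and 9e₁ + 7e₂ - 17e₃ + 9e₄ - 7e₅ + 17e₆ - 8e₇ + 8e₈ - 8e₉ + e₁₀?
170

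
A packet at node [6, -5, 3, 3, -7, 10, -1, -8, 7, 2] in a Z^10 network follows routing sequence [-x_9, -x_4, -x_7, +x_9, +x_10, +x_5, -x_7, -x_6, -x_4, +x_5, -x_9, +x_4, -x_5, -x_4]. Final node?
(6, -5, 3, 1, -6, 9, -3, -8, 6, 3)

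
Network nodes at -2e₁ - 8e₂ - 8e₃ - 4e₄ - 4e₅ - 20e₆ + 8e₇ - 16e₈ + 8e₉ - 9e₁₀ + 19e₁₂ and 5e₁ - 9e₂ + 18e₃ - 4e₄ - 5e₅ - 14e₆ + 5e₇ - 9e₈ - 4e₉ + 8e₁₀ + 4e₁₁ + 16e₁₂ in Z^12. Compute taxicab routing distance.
87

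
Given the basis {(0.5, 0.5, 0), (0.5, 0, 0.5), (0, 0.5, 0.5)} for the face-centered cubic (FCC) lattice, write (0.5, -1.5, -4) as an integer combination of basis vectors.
3b₁ - 2b₂ - 6b₃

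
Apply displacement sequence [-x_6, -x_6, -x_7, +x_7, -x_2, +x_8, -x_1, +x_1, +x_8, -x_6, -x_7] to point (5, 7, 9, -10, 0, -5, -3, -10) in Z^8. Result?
(5, 6, 9, -10, 0, -8, -4, -8)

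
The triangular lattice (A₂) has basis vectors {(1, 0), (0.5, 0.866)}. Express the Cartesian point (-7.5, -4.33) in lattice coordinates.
-5b₁ - 5b₂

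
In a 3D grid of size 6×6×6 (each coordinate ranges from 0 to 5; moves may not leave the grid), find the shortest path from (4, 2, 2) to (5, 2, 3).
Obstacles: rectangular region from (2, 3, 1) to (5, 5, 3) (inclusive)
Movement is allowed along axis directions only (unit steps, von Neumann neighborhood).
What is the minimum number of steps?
2
(one shortest path: (4, 2, 2) → (5, 2, 2) → (5, 2, 3))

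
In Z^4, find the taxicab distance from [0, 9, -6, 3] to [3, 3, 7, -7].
32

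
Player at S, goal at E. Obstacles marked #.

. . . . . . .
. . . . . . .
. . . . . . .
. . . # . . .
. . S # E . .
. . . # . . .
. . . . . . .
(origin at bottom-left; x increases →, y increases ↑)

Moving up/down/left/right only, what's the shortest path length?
6
(one shortest path: (2, 2) → (2, 1) → (2, 0) → (3, 0) → (4, 0) → (4, 1) → (4, 2))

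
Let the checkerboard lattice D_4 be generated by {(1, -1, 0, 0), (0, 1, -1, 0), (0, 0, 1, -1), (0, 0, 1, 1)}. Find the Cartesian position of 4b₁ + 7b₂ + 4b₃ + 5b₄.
(4, 3, 2, 1)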